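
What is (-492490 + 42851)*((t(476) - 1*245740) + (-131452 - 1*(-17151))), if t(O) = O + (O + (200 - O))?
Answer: 161584519235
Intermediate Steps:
t(O) = 200 + O (t(O) = O + 200 = 200 + O)
(-492490 + 42851)*((t(476) - 1*245740) + (-131452 - 1*(-17151))) = (-492490 + 42851)*(((200 + 476) - 1*245740) + (-131452 - 1*(-17151))) = -449639*((676 - 245740) + (-131452 + 17151)) = -449639*(-245064 - 114301) = -449639*(-359365) = 161584519235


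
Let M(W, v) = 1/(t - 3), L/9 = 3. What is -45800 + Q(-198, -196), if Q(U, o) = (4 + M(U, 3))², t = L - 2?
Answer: -22159279/484 ≈ -45784.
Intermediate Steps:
L = 27 (L = 9*3 = 27)
t = 25 (t = 27 - 2 = 25)
M(W, v) = 1/22 (M(W, v) = 1/(25 - 3) = 1/22)
Q(U, o) = 7921/484 (Q(U, o) = (4 + 1/22)² = (89/22)² = 7921/484)
-45800 + Q(-198, -196) = -45800 + 7921/484 = -22159279/484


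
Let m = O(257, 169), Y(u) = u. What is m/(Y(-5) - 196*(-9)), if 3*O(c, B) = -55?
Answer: -55/5277 ≈ -0.010423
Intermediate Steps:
O(c, B) = -55/3 (O(c, B) = (⅓)*(-55) = -55/3)
m = -55/3 ≈ -18.333
m/(Y(-5) - 196*(-9)) = -55/(3*(-5 - 196*(-9))) = -55/(3*(-5 - 28*(-63))) = -55/(3*(-5 + 1764)) = -55/3/1759 = -55/3*1/1759 = -55/5277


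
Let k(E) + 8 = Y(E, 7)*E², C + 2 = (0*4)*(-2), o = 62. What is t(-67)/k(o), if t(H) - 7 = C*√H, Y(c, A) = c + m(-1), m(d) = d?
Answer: 7/234476 - I*√67/117238 ≈ 2.9854e-5 - 6.9818e-5*I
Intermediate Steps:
Y(c, A) = -1 + c (Y(c, A) = c - 1 = -1 + c)
C = -2 (C = -2 + (0*4)*(-2) = -2 + 0*(-2) = -2 + 0 = -2)
k(E) = -8 + E²*(-1 + E) (k(E) = -8 + (-1 + E)*E² = -8 + E²*(-1 + E))
t(H) = 7 - 2*√H
t(-67)/k(o) = (7 - 2*I*√67)/(-8 + 62²*(-1 + 62)) = (7 - 2*I*√67)/(-8 + 3844*61) = (7 - 2*I*√67)/(-8 + 234484) = (7 - 2*I*√67)/234476 = (7 - 2*I*√67)*(1/234476) = 7/234476 - I*√67/117238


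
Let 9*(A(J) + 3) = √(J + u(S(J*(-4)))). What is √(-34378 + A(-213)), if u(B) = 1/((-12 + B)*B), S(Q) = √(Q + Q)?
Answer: √(-34381 + √(-213 + √426/(852*(-12 + 2*√426)))/9) ≈ 0.0044 + 185.42*I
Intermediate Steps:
S(Q) = √2*√Q (S(Q) = √(2*Q) = √2*√Q)
u(B) = 1/(B*(-12 + B))
A(J) = -3 + √(J + √2/(4*√(-J)*(-12 + 2*√2*√(-J))))/9 (A(J) = -3 + √(J + 1/(((√2*√(J*(-4))))*(-12 + √2*√(J*(-4)))))/9 = -3 + √(J + 1/(((√2*√(-4*J)))*(-12 + √2*√(-4*J))))/9 = -3 + √(J + 1/(((√2*(2*√(-J))))*(-12 + √2*(2*√(-J)))))/9 = -3 + √(J + 1/(((2*√2*√(-J)))*(-12 + 2*√2*√(-J))))/9 = -3 + √(J + (√2/(4*√(-J)))/(-12 + 2*√2*√(-J)))/9 = -3 + √(J + √2/(4*√(-J)*(-12 + 2*√2*√(-J))))/9)
√(-34378 + A(-213)) = √(-34378 + (-3 + √2*√((-√2 - 48*213^(3/2) + 8*√2*(-213)²)/(6*√(-1*(-213)) - 213*√2))/36)) = √(-34378 + (-3 + √2*√((-√2 - 10224*√213 + 8*√2*45369)/(6*√213 - 213*√2))/36)) = √(-34378 + (-3 + √2*√((-√2 - 10224*√213 + 362952*√2)/(-213*√2 + 6*√213))/36)) = √(-34378 + (-3 + √2*√((-10224*√213 + 362951*√2)/(-213*√2 + 6*√213))/36)) = √(-34378 + (-3 + √2*(√(-10224*√213 + 362951*√2)*(I/√(-6*√213 + 213*√2)))/36)) = √(-34378 + (-3 + I*√2*√(-10224*√213 + 362951*√2)/(36*√(-6*√213 + 213*√2)))) = √(-34381 + I*√2*√(-10224*√213 + 362951*√2)/(36*√(-6*√213 + 213*√2)))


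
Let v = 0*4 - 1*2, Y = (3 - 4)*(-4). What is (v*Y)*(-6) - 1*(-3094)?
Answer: 3142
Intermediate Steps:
Y = 4 (Y = -1*(-4) = 4)
v = -2 (v = 0 - 2 = -2)
(v*Y)*(-6) - 1*(-3094) = -2*4*(-6) - 1*(-3094) = -8*(-6) + 3094 = 48 + 3094 = 3142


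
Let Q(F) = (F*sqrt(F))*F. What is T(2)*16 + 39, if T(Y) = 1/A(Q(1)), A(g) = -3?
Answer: 101/3 ≈ 33.667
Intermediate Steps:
Q(F) = F**(5/2) (Q(F) = F**(3/2)*F = F**(5/2))
T(Y) = -1/3 (T(Y) = 1/(-3) = -1/3)
T(2)*16 + 39 = -1/3*16 + 39 = -16/3 + 39 = 101/3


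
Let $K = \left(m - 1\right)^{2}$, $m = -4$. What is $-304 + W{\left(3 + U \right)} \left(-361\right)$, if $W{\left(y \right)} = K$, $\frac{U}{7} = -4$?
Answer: $-9329$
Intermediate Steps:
$U = -28$ ($U = 7 \left(-4\right) = -28$)
$K = 25$ ($K = \left(-4 - 1\right)^{2} = \left(-5\right)^{2} = 25$)
$W{\left(y \right)} = 25$
$-304 + W{\left(3 + U \right)} \left(-361\right) = -304 + 25 \left(-361\right) = -304 - 9025 = -9329$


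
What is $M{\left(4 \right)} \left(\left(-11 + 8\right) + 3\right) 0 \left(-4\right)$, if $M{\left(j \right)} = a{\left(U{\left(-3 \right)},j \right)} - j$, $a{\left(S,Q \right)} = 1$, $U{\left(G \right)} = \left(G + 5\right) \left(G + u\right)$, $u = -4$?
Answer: $0$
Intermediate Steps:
$U{\left(G \right)} = \left(-4 + G\right) \left(5 + G\right)$ ($U{\left(G \right)} = \left(G + 5\right) \left(G - 4\right) = \left(5 + G\right) \left(-4 + G\right) = \left(-4 + G\right) \left(5 + G\right)$)
$M{\left(j \right)} = 1 - j$
$M{\left(4 \right)} \left(\left(-11 + 8\right) + 3\right) 0 \left(-4\right) = \left(1 - 4\right) \left(\left(-11 + 8\right) + 3\right) 0 \left(-4\right) = \left(1 - 4\right) \left(-3 + 3\right) 0 = \left(-3\right) 0 \cdot 0 = 0 \cdot 0 = 0$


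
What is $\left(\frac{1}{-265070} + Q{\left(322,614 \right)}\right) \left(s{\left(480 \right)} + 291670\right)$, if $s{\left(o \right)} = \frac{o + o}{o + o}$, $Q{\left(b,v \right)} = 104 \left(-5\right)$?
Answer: $- \frac{40202880916071}{265070} \approx -1.5167 \cdot 10^{8}$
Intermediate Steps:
$Q{\left(b,v \right)} = -520$
$s{\left(o \right)} = 1$ ($s{\left(o \right)} = \frac{2 o}{2 o} = 2 o \frac{1}{2 o} = 1$)
$\left(\frac{1}{-265070} + Q{\left(322,614 \right)}\right) \left(s{\left(480 \right)} + 291670\right) = \left(\frac{1}{-265070} - 520\right) \left(1 + 291670\right) = \left(- \frac{1}{265070} - 520\right) 291671 = \left(- \frac{137836401}{265070}\right) 291671 = - \frac{40202880916071}{265070}$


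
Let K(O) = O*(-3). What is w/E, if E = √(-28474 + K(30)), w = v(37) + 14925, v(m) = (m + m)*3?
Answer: -15147*I*√7141/14282 ≈ -89.623*I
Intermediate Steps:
v(m) = 6*m (v(m) = (2*m)*3 = 6*m)
K(O) = -3*O
w = 15147 (w = 6*37 + 14925 = 222 + 14925 = 15147)
E = 2*I*√7141 (E = √(-28474 - 3*30) = √(-28474 - 90) = √(-28564) = 2*I*√7141 ≈ 169.01*I)
w/E = 15147/((2*I*√7141)) = 15147*(-I*√7141/14282) = -15147*I*√7141/14282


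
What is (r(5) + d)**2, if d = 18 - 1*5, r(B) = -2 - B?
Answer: 36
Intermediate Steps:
d = 13 (d = 18 - 5 = 13)
(r(5) + d)**2 = ((-2 - 1*5) + 13)**2 = ((-2 - 5) + 13)**2 = (-7 + 13)**2 = 6**2 = 36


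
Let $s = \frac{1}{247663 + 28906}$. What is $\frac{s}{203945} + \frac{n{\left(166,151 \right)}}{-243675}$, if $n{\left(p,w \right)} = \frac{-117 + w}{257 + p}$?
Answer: $- \frac{383532465089}{1162780927431428025} \approx -3.2984 \cdot 10^{-7}$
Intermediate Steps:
$n{\left(p,w \right)} = \frac{-117 + w}{257 + p}$
$s = \frac{1}{276569} \approx 3.6157 \cdot 10^{-6}$
$\frac{s}{203945} + \frac{n{\left(166,151 \right)}}{-243675} = \frac{1}{276569 \cdot 203945} + \frac{\frac{1}{257 + 166} \left(-117 + 151\right)}{-243675} = \frac{1}{276569} \cdot \frac{1}{203945} + \frac{1}{423} \cdot 34 \left(- \frac{1}{243675}\right) = \frac{1}{56404864705} + \frac{1}{423} \cdot 34 \left(- \frac{1}{243675}\right) = \frac{1}{56404864705} + \frac{34}{423} \left(- \frac{1}{243675}\right) = \frac{1}{56404864705} - \frac{34}{103074525} = - \frac{383532465089}{1162780927431428025}$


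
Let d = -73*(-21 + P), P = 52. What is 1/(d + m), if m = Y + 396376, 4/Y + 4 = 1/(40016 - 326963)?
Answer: 1147789/452357418369 ≈ 2.5373e-6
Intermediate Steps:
Y = -1147788/1147789 (Y = 4/(-4 + 1/(40016 - 326963)) = 4/(-4 + 1/(-286947)) = 4/(-4 - 1/286947) = 4/(-1147789/286947) = 4*(-286947/1147789) = -1147788/1147789 ≈ -1.0000)
m = 454954864876/1147789 (m = -1147788/1147789 + 396376 = 454954864876/1147789 ≈ 3.9638e+5)
d = -2263 (d = -73*(-21 + 52) = -73*31 = -2263)
1/(d + m) = 1/(-2263 + 454954864876/1147789) = 1/(452357418369/1147789) = 1147789/452357418369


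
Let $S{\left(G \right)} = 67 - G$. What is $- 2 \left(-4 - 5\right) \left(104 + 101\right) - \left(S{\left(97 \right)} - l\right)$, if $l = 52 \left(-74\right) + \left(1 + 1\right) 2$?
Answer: $-124$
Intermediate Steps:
$l = -3844$ ($l = -3848 + 2 \cdot 2 = -3848 + 4 = -3844$)
$- 2 \left(-4 - 5\right) \left(104 + 101\right) - \left(S{\left(97 \right)} - l\right) = - 2 \left(-4 - 5\right) \left(104 + 101\right) - \left(\left(67 - 97\right) - -3844\right) = \left(-2\right) \left(-9\right) 205 - \left(\left(67 - 97\right) + 3844\right) = 18 \cdot 205 - \left(-30 + 3844\right) = 3690 - 3814 = -124$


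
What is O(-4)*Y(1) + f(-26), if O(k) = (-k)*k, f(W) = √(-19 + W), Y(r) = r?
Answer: -16 + 3*I*√5 ≈ -16.0 + 6.7082*I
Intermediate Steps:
O(k) = -k²
O(-4)*Y(1) + f(-26) = -1*(-4)²*1 + √(-19 - 26) = -1*16*1 + √(-45) = -16*1 + 3*I*√5 = -16 + 3*I*√5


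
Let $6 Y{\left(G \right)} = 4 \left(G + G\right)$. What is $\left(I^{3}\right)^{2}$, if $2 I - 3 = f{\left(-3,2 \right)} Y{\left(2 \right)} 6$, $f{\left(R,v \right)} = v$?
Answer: $\frac{1838265625}{64} \approx 2.8723 \cdot 10^{7}$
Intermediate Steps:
$Y{\left(G \right)} = \frac{4 G}{3}$ ($Y{\left(G \right)} = \frac{4 \left(G + G\right)}{6} = \frac{4 \cdot 2 G}{6} = \frac{8 G}{6} = \frac{4 G}{3}$)
$I = \frac{35}{2}$ ($I = \frac{3}{2} + \frac{2 \cdot \frac{4}{3} \cdot 2 \cdot 6}{2} = \frac{3}{2} + \frac{2 \cdot \frac{8}{3} \cdot 6}{2} = \frac{3}{2} + \frac{\frac{16}{3} \cdot 6}{2} = \frac{3}{2} + \frac{1}{2} \cdot 32 = \frac{3}{2} + 16 = \frac{35}{2} \approx 17.5$)
$\left(I^{3}\right)^{2} = \left(\left(\frac{35}{2}\right)^{3}\right)^{2} = \left(\frac{42875}{8}\right)^{2} = \frac{1838265625}{64}$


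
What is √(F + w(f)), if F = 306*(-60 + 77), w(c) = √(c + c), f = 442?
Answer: √(5202 + 2*√221) ≈ 72.331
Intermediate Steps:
w(c) = √2*√c (w(c) = √(2*c) = √2*√c)
F = 5202 (F = 306*17 = 5202)
√(F + w(f)) = √(5202 + √2*√442) = √(5202 + 2*√221)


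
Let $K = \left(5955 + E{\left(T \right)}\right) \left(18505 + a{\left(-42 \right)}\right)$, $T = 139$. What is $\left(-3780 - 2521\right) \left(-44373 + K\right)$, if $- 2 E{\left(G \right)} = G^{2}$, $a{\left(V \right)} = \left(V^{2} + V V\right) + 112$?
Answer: $\frac{1034657853641}{2} \approx 5.1733 \cdot 10^{11}$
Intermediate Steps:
$a{\left(V \right)} = 112 + 2 V^{2}$ ($a{\left(V \right)} = \left(V^{2} + V^{2}\right) + 112 = 2 V^{2} + 112 = 112 + 2 V^{2}$)
$E{\left(G \right)} = - \frac{G^{2}}{2}$
$K = - \frac{164116595}{2}$ ($K = \left(5955 - \frac{139^{2}}{2}\right) \left(18505 + \left(112 + 2 \left(-42\right)^{2}\right)\right) = \left(5955 - \frac{19321}{2}\right) \left(18505 + \left(112 + 2 \cdot 1764\right)\right) = \left(5955 - \frac{19321}{2}\right) \left(18505 + \left(112 + 3528\right)\right) = - \frac{7411 \left(18505 + 3640\right)}{2} = \left(- \frac{7411}{2}\right) 22145 = - \frac{164116595}{2} \approx -8.2058 \cdot 10^{7}$)
$\left(-3780 - 2521\right) \left(-44373 + K\right) = \left(-3780 - 2521\right) \left(-44373 - \frac{164116595}{2}\right) = \left(-6301\right) \left(- \frac{164205341}{2}\right) = \frac{1034657853641}{2}$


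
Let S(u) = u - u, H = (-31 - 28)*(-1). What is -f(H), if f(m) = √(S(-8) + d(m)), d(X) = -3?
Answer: -I*√3 ≈ -1.732*I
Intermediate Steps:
H = 59 (H = -59*(-1) = 59)
S(u) = 0
f(m) = I*√3 (f(m) = √(0 - 3) = √(-3) = I*√3)
-f(H) = -I*√3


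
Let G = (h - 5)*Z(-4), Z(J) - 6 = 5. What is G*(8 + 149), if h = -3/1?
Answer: -13816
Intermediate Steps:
h = -3 (h = -3*1 = -3)
Z(J) = 11 (Z(J) = 6 + 5 = 11)
G = -88 (G = (-3 - 5)*11 = -8*11 = -88)
G*(8 + 149) = -88*(8 + 149) = -88*157 = -13816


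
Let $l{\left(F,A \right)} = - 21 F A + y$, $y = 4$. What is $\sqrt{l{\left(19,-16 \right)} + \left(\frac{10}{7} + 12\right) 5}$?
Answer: $\frac{\sqrt{316302}}{7} \approx 80.344$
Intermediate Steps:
$l{\left(F,A \right)} = 4 - 21 A F$ ($l{\left(F,A \right)} = - 21 F A + 4 = - 21 A F + 4 = 4 - 21 A F$)
$\sqrt{l{\left(19,-16 \right)} + \left(\frac{10}{7} + 12\right) 5} = \sqrt{\left(4 - \left(-336\right) 19\right) + \left(\frac{10}{7} + 12\right) 5} = \sqrt{\left(4 + 6384\right) + \left(10 \cdot \frac{1}{7} + 12\right) 5} = \sqrt{6388 + \left(\frac{10}{7} + 12\right) 5} = \sqrt{6388 + \frac{94}{7} \cdot 5} = \sqrt{6388 + \frac{470}{7}} = \sqrt{\frac{45186}{7}} = \frac{\sqrt{316302}}{7}$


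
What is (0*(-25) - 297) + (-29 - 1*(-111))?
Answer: -215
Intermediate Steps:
(0*(-25) - 297) + (-29 - 1*(-111)) = (0 - 297) + (-29 + 111) = -297 + 82 = -215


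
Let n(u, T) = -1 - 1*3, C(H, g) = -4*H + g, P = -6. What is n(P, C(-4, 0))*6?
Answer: -24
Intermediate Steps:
C(H, g) = g - 4*H
n(u, T) = -4 (n(u, T) = -1 - 3 = -4)
n(P, C(-4, 0))*6 = -4*6 = -24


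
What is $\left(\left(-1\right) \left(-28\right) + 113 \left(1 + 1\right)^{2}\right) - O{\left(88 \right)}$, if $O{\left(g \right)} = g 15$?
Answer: $-840$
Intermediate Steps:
$O{\left(g \right)} = 15 g$
$\left(\left(-1\right) \left(-28\right) + 113 \left(1 + 1\right)^{2}\right) - O{\left(88 \right)} = \left(\left(-1\right) \left(-28\right) + 113 \left(1 + 1\right)^{2}\right) - 15 \cdot 88 = \left(28 + 113 \cdot 2^{2}\right) - 1320 = \left(28 + 113 \cdot 4\right) - 1320 = \left(28 + 452\right) - 1320 = 480 - 1320 = -840$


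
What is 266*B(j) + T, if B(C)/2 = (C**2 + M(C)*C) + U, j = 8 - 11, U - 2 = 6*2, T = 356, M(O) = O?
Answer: 17380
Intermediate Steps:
U = 14 (U = 2 + 6*2 = 2 + 12 = 14)
j = -3
B(C) = 28 + 4*C**2 (B(C) = 2*((C**2 + C*C) + 14) = 2*((C**2 + C**2) + 14) = 2*(2*C**2 + 14) = 2*(14 + 2*C**2) = 28 + 4*C**2)
266*B(j) + T = 266*(28 + 4*(-3)**2) + 356 = 266*(28 + 4*9) + 356 = 266*(28 + 36) + 356 = 266*64 + 356 = 17024 + 356 = 17380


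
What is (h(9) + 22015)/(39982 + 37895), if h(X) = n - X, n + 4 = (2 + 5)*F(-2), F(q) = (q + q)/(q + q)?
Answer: 22009/77877 ≈ 0.28261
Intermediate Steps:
F(q) = 1 (F(q) = (2*q)/((2*q)) = (2*q)*(1/(2*q)) = 1)
n = 3 (n = -4 + (2 + 5)*1 = -4 + 7*1 = -4 + 7 = 3)
h(X) = 3 - X
(h(9) + 22015)/(39982 + 37895) = ((3 - 1*9) + 22015)/(39982 + 37895) = ((3 - 9) + 22015)/77877 = (-6 + 22015)*(1/77877) = 22009*(1/77877) = 22009/77877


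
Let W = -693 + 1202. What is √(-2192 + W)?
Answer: 3*I*√187 ≈ 41.024*I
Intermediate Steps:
W = 509
√(-2192 + W) = √(-2192 + 509) = √(-1683) = 3*I*√187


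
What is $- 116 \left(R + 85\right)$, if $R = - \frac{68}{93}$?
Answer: $- \frac{909092}{93} \approx -9775.2$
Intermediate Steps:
$R = - \frac{68}{93}$ ($R = \left(-68\right) \frac{1}{93} = - \frac{68}{93} \approx -0.73118$)
$- 116 \left(R + 85\right) = - 116 \left(- \frac{68}{93} + 85\right) = \left(-116\right) \frac{7837}{93} = - \frac{909092}{93}$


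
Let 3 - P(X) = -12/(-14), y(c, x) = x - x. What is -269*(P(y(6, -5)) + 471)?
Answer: -890928/7 ≈ -1.2728e+5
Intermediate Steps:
y(c, x) = 0
P(X) = 15/7 (P(X) = 3 - (-12)/(-14) = 3 - (-12)*(-1)/14 = 3 - 1*6/7 = 3 - 6/7 = 15/7)
-269*(P(y(6, -5)) + 471) = -269*(15/7 + 471) = -269*3312/7 = -890928/7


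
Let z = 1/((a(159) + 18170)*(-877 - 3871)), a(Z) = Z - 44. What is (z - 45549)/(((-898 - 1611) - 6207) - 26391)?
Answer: 3954435731821/3047890738260 ≈ 1.2974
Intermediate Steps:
a(Z) = -44 + Z
z = -1/86817180 (z = 1/(((-44 + 159) + 18170)*(-877 - 3871)) = 1/((115 + 18170)*(-4748)) = 1/(18285*(-4748)) = 1/(-86817180) = -1/86817180 ≈ -1.1518e-8)
(z - 45549)/(((-898 - 1611) - 6207) - 26391) = (-1/86817180 - 45549)/(((-898 - 1611) - 6207) - 26391) = -3954435731821/(86817180*((-2509 - 6207) - 26391)) = -3954435731821/(86817180*(-8716 - 26391)) = -3954435731821/86817180/(-35107) = -3954435731821/86817180*(-1/35107) = 3954435731821/3047890738260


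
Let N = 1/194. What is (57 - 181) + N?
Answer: -24055/194 ≈ -123.99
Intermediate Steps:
N = 1/194 ≈ 0.0051546
(57 - 181) + N = (57 - 181) + 1/194 = -124 + 1/194 = -24055/194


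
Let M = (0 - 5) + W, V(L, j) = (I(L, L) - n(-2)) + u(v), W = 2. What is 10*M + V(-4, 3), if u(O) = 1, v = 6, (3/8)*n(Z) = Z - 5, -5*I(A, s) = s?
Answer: -143/15 ≈ -9.5333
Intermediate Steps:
I(A, s) = -s/5
n(Z) = -40/3 + 8*Z/3 (n(Z) = 8*(Z - 5)/3 = 8*(-5 + Z)/3 = -40/3 + 8*Z/3)
V(L, j) = 59/3 - L/5 (V(L, j) = (-L/5 - (-40/3 + (8/3)*(-2))) + 1 = (-L/5 - (-40/3 - 16/3)) + 1 = (-L/5 - 1*(-56/3)) + 1 = (-L/5 + 56/3) + 1 = (56/3 - L/5) + 1 = 59/3 - L/5)
M = -3 (M = (0 - 5) + 2 = -5 + 2 = -3)
10*M + V(-4, 3) = 10*(-3) + (59/3 - ⅕*(-4)) = -30 + (59/3 + ⅘) = -30 + 307/15 = -143/15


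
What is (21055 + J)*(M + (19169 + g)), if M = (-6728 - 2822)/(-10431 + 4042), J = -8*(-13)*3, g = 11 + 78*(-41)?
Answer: 2181967015116/6389 ≈ 3.4152e+8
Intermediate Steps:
g = -3187 (g = 11 - 3198 = -3187)
J = 312 (J = 104*3 = 312)
M = 9550/6389 (M = -9550/(-6389) = -9550*(-1/6389) = 9550/6389 ≈ 1.4948)
(21055 + J)*(M + (19169 + g)) = (21055 + 312)*(9550/6389 + (19169 - 3187)) = 21367*(9550/6389 + 15982) = 21367*(102118548/6389) = 2181967015116/6389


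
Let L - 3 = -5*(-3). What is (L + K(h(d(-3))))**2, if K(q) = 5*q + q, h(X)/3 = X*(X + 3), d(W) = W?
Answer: 324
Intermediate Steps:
h(X) = 3*X*(3 + X) (h(X) = 3*(X*(X + 3)) = 3*(X*(3 + X)) = 3*X*(3 + X))
K(q) = 6*q
L = 18 (L = 3 - 5*(-3) = 3 + 15 = 18)
(L + K(h(d(-3))))**2 = (18 + 6*(3*(-3)*(3 - 3)))**2 = (18 + 6*(3*(-3)*0))**2 = (18 + 6*0)**2 = (18 + 0)**2 = 18**2 = 324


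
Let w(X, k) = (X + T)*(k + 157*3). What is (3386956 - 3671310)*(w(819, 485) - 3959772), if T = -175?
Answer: 950910486232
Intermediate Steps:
w(X, k) = (-175 + X)*(471 + k) (w(X, k) = (X - 175)*(k + 157*3) = (-175 + X)*(k + 471) = (-175 + X)*(471 + k))
(3386956 - 3671310)*(w(819, 485) - 3959772) = (3386956 - 3671310)*((-82425 - 175*485 + 471*819 + 819*485) - 3959772) = -284354*((-82425 - 84875 + 385749 + 397215) - 3959772) = -284354*(615664 - 3959772) = -284354*(-3344108) = 950910486232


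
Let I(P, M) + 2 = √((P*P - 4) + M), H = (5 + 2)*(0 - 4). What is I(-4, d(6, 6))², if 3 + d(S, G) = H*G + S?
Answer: (2 - 3*I*√17)² ≈ -149.0 - 49.477*I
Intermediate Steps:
H = -28 (H = 7*(-4) = -28)
d(S, G) = -3 + S - 28*G (d(S, G) = -3 + (-28*G + S) = -3 + (S - 28*G) = -3 + S - 28*G)
I(P, M) = -2 + √(-4 + M + P²) (I(P, M) = -2 + √((P*P - 4) + M) = -2 + √((P² - 4) + M) = -2 + √((-4 + P²) + M) = -2 + √(-4 + M + P²))
I(-4, d(6, 6))² = (-2 + √(-4 + (-3 + 6 - 28*6) + (-4)²))² = (-2 + √(-4 + (-3 + 6 - 168) + 16))² = (-2 + √(-4 - 165 + 16))² = (-2 + √(-153))² = (-2 + 3*I*√17)²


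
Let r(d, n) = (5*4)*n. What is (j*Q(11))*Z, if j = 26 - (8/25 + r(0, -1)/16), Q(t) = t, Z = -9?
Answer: -266607/100 ≈ -2666.1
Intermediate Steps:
r(d, n) = 20*n
j = 2693/100 (j = 26 - (8/25 + (20*(-1))/16) = 26 - (8*(1/25) - 20*1/16) = 26 - (8/25 - 5/4) = 26 - 1*(-93/100) = 26 + 93/100 = 2693/100 ≈ 26.930)
(j*Q(11))*Z = ((2693/100)*11)*(-9) = (29623/100)*(-9) = -266607/100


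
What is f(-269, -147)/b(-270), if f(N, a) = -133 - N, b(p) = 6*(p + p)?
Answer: -17/405 ≈ -0.041975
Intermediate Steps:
b(p) = 12*p (b(p) = 6*(2*p) = 12*p)
f(-269, -147)/b(-270) = (-133 - 1*(-269))/((12*(-270))) = (-133 + 269)/(-3240) = 136*(-1/3240) = -17/405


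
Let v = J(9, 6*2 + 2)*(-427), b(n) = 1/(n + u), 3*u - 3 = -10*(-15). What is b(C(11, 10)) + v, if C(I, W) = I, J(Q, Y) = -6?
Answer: 158845/62 ≈ 2562.0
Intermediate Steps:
u = 51 (u = 1 + (-10*(-15))/3 = 1 + (1/3)*150 = 1 + 50 = 51)
b(n) = 1/(51 + n) (b(n) = 1/(n + 51) = 1/(51 + n))
v = 2562 (v = -6*(-427) = 2562)
b(C(11, 10)) + v = 1/(51 + 11) + 2562 = 1/62 + 2562 = 158845/62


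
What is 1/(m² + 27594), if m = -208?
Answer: 1/70858 ≈ 1.4113e-5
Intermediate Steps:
1/(m² + 27594) = 1/((-208)² + 27594) = 1/(43264 + 27594) = 1/70858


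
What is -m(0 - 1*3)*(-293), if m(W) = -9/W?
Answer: 879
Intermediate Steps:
-m(0 - 1*3)*(-293) = -(-9/(0 - 1*3))*(-293) = -(-9/(0 - 3))*(-293) = -(-9/(-3))*(-293) = -(-9*(-1/3))*(-293) = -3*(-293) = -1*(-879) = 879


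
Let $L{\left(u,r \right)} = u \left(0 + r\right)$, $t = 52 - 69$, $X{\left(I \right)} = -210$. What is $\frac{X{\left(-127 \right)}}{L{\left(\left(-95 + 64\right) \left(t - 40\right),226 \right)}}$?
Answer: $- \frac{35}{66557} \approx -0.00052586$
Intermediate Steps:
$t = -17$ ($t = 52 - 69 = -17$)
$L{\left(u,r \right)} = r u$ ($L{\left(u,r \right)} = u r = r u$)
$\frac{X{\left(-127 \right)}}{L{\left(\left(-95 + 64\right) \left(t - 40\right),226 \right)}} = - \frac{210}{226 \left(-95 + 64\right) \left(-17 - 40\right)} = - \frac{210}{226 \left(\left(-31\right) \left(-57\right)\right)} = - \frac{210}{226 \cdot 1767} = - \frac{210}{399342} = \left(-210\right) \frac{1}{399342} = - \frac{35}{66557}$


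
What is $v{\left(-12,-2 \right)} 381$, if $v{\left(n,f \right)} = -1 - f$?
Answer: $381$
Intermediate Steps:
$v{\left(-12,-2 \right)} 381 = \left(-1 - -2\right) 381 = \left(-1 + 2\right) 381 = 1 \cdot 381 = 381$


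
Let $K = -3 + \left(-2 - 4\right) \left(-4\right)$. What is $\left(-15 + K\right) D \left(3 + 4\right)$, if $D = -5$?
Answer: $-210$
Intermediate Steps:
$K = 21$ ($K = -3 - -24 = -3 + 24 = 21$)
$\left(-15 + K\right) D \left(3 + 4\right) = \left(-15 + 21\right) \left(- 5 \left(3 + 4\right)\right) = 6 \left(\left(-5\right) 7\right) = 6 \left(-35\right) = -210$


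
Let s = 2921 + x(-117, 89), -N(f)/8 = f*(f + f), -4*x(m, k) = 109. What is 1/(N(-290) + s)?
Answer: -4/5370825 ≈ -7.4476e-7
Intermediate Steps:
x(m, k) = -109/4 (x(m, k) = -¼*109 = -109/4)
N(f) = -16*f² (N(f) = -8*f*(f + f) = -8*f*2*f = -16*f²)
s = 11575/4 (s = 2921 - 109/4 = 11575/4 ≈ 2893.8)
1/(N(-290) + s) = 1/(-16*(-290)² + 11575/4) = 1/(-16*84100 + 11575/4) = 1/(-1345600 + 11575/4) = 1/(-5370825/4) = -4/5370825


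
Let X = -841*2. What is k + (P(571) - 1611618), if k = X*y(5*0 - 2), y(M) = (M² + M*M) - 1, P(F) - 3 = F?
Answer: -1622818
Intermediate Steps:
P(F) = 3 + F
y(M) = -1 + 2*M² (y(M) = (M² + M²) - 1 = 2*M² - 1 = -1 + 2*M²)
X = -1682
k = -11774 (k = -1682*(-1 + 2*(5*0 - 2)²) = -1682*(-1 + 2*(0 - 2)²) = -1682*(-1 + 2*(-2)²) = -1682*(-1 + 2*4) = -1682*(-1 + 8) = -1682*7 = -11774)
k + (P(571) - 1611618) = -11774 + ((3 + 571) - 1611618) = -11774 + (574 - 1611618) = -11774 - 1611044 = -1622818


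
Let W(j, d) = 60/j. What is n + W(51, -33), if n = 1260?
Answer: 21440/17 ≈ 1261.2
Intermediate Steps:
n + W(51, -33) = 1260 + 60/51 = 1260 + 60*(1/51) = 1260 + 20/17 = 21440/17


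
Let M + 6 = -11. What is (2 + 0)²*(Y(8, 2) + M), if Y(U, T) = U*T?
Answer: -4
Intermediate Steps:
M = -17 (M = -6 - 11 = -17)
Y(U, T) = T*U
(2 + 0)²*(Y(8, 2) + M) = (2 + 0)²*(2*8 - 17) = 2²*(16 - 17) = 4*(-1) = -4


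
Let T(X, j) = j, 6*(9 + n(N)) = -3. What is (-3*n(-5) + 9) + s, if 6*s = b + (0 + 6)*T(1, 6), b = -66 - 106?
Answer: 89/6 ≈ 14.833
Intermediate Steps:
b = -172
n(N) = -19/2 (n(N) = -9 + (1/6)*(-3) = -9 - 1/2 = -19/2)
s = -68/3 (s = (-172 + (0 + 6)*6)/6 = (-172 + 6*6)/6 = (-172 + 36)/6 = (1/6)*(-136) = -68/3 ≈ -22.667)
(-3*n(-5) + 9) + s = (-3*(-19/2) + 9) - 68/3 = (57/2 + 9) - 68/3 = 75/2 - 68/3 = 89/6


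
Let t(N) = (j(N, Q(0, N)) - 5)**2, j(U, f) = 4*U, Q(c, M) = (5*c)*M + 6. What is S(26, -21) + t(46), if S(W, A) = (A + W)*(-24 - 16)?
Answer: 31841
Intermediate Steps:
Q(c, M) = 6 + 5*M*c (Q(c, M) = 5*M*c + 6 = 6 + 5*M*c)
S(W, A) = -40*A - 40*W (S(W, A) = (A + W)*(-40) = -40*A - 40*W)
t(N) = (-5 + 4*N)**2 (t(N) = (4*N - 5)**2 = (-5 + 4*N)**2)
S(26, -21) + t(46) = (-40*(-21) - 40*26) + (-5 + 4*46)**2 = (840 - 1040) + (-5 + 184)**2 = -200 + 179**2 = -200 + 32041 = 31841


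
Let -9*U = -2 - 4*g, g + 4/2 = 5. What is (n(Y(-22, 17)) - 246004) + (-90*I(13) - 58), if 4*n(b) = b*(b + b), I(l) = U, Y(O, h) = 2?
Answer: -246200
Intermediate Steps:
g = 3 (g = -2 + 5 = 3)
U = 14/9 (U = -(-2 - 4*3)/9 = -(-2 - 12)/9 = -1/9*(-14) = 14/9 ≈ 1.5556)
I(l) = 14/9
n(b) = b**2/2 (n(b) = (b*(b + b))/4 = (b*(2*b))/4 = (2*b**2)/4 = b**2/2)
(n(Y(-22, 17)) - 246004) + (-90*I(13) - 58) = ((1/2)*2**2 - 246004) + (-90*14/9 - 58) = ((1/2)*4 - 246004) + (-140 - 58) = (2 - 246004) - 198 = -246002 - 198 = -246200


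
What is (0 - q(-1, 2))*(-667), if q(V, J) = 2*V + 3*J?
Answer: 2668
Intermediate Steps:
(0 - q(-1, 2))*(-667) = (0 - (2*(-1) + 3*2))*(-667) = (0 - (-2 + 6))*(-667) = (0 - 1*4)*(-667) = (0 - 4)*(-667) = -4*(-667) = 2668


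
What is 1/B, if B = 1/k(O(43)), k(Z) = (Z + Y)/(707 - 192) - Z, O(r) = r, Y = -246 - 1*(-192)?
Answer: -22156/515 ≈ -43.021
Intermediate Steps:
Y = -54 (Y = -246 + 192 = -54)
k(Z) = -54/515 - 514*Z/515 (k(Z) = (Z - 54)/(707 - 192) - Z = (-54 + Z)/515 - Z = (-54 + Z)*(1/515) - Z = (-54/515 + Z/515) - Z = -54/515 - 514*Z/515)
B = -515/22156 (B = 1/(-54/515 - 514/515*43) = 1/(-54/515 - 22102/515) = 1/(-22156/515) = -515/22156 ≈ -0.023244)
1/B = 1/(-515/22156) = -22156/515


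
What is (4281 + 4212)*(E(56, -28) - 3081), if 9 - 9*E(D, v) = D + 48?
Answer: -78769744/3 ≈ -2.6257e+7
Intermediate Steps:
E(D, v) = -13/3 - D/9 (E(D, v) = 1 - (D + 48)/9 = 1 - (48 + D)/9 = 1 + (-16/3 - D/9) = -13/3 - D/9)
(4281 + 4212)*(E(56, -28) - 3081) = (4281 + 4212)*((-13/3 - 1/9*56) - 3081) = 8493*((-13/3 - 56/9) - 3081) = 8493*(-95/9 - 3081) = 8493*(-27824/9) = -78769744/3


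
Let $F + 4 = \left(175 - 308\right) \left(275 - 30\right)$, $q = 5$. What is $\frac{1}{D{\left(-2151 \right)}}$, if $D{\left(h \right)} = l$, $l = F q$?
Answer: $- \frac{1}{162945} \approx -6.137 \cdot 10^{-6}$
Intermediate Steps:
$F = -32589$ ($F = -4 + \left(175 - 308\right) \left(275 - 30\right) = -4 - 133 \left(275 - 30\right) = -4 - 32585 = -32589$)
$l = -162945$ ($l = \left(-32589\right) 5 = -162945$)
$D{\left(h \right)} = -162945$
$\frac{1}{D{\left(-2151 \right)}} = \frac{1}{-162945} = - \frac{1}{162945}$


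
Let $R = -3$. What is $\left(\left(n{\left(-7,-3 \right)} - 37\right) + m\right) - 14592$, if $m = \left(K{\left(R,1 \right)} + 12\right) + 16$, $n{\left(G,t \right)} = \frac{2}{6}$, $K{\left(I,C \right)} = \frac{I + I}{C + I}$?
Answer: $- \frac{43793}{3} \approx -14598.0$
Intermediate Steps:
$K{\left(I,C \right)} = \frac{2 I}{C + I}$
$n{\left(G,t \right)} = \frac{1}{3}$ ($n{\left(G,t \right)} = 2 \cdot \frac{1}{6} = \frac{1}{3}$)
$m = 31$ ($m = \left(2 \left(-3\right) \frac{1}{1 - 3} + 12\right) + 16 = \left(2 \left(-3\right) \frac{1}{-2} + 12\right) + 16 = \left(2 \left(-3\right) \left(- \frac{1}{2}\right) + 12\right) + 16 = \left(3 + 12\right) + 16 = 15 + 16 = 31$)
$\left(\left(n{\left(-7,-3 \right)} - 37\right) + m\right) - 14592 = \left(\left(\frac{1}{3} - 37\right) + 31\right) - 14592 = \left(- \frac{110}{3} + 31\right) - 14592 = - \frac{17}{3} - 14592 = - \frac{43793}{3}$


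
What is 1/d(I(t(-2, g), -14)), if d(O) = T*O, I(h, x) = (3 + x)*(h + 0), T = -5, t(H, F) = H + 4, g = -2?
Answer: 1/110 ≈ 0.0090909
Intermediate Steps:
t(H, F) = 4 + H
I(h, x) = h*(3 + x) (I(h, x) = (3 + x)*h = h*(3 + x))
d(O) = -5*O
1/d(I(t(-2, g), -14)) = 1/(-5*(4 - 2)*(3 - 14)) = 1/(-10*(-11)) = 1/(-5*(-22)) = 1/110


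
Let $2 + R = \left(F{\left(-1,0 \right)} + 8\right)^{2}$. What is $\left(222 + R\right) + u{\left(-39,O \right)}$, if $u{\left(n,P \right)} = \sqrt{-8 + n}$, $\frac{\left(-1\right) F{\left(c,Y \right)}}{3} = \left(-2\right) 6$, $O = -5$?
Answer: $2156 + i \sqrt{47} \approx 2156.0 + 6.8557 i$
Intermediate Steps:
$F{\left(c,Y \right)} = 36$ ($F{\left(c,Y \right)} = - 3 \left(\left(-2\right) 6\right) = \left(-3\right) \left(-12\right) = 36$)
$R = 1934$ ($R = -2 + \left(36 + 8\right)^{2} = -2 + 44^{2} = -2 + 1936 = 1934$)
$\left(222 + R\right) + u{\left(-39,O \right)} = \left(222 + 1934\right) + \sqrt{-8 - 39} = 2156 + \sqrt{-47} = 2156 + i \sqrt{47}$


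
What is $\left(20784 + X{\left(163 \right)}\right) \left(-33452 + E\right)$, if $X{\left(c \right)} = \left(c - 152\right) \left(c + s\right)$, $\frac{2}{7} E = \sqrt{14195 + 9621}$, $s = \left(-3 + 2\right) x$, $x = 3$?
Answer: $-754141888 + 157808 \sqrt{5954} \approx -7.4196 \cdot 10^{8}$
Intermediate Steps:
$s = -3$ ($s = \left(-3 + 2\right) 3 = \left(-1\right) 3 = -3$)
$E = 7 \sqrt{5954}$ ($E = \frac{7 \sqrt{14195 + 9621}}{2} = \frac{7 \sqrt{23816}}{2} = \frac{7 \cdot 2 \sqrt{5954}}{2} = 7 \sqrt{5954} \approx 540.13$)
$X{\left(c \right)} = \left(-152 + c\right) \left(-3 + c\right)$ ($X{\left(c \right)} = \left(c - 152\right) \left(c - 3\right) = \left(-152 + c\right) \left(-3 + c\right)$)
$\left(20784 + X{\left(163 \right)}\right) \left(-33452 + E\right) = \left(20784 + \left(456 + 163^{2} - 25265\right)\right) \left(-33452 + 7 \sqrt{5954}\right) = \left(20784 + \left(456 + 26569 - 25265\right)\right) \left(-33452 + 7 \sqrt{5954}\right) = \left(20784 + 1760\right) \left(-33452 + 7 \sqrt{5954}\right) = 22544 \left(-33452 + 7 \sqrt{5954}\right) = -754141888 + 157808 \sqrt{5954}$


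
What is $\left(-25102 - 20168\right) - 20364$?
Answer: $-65634$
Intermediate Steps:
$\left(-25102 - 20168\right) - 20364 = -45270 - 20364 = -65634$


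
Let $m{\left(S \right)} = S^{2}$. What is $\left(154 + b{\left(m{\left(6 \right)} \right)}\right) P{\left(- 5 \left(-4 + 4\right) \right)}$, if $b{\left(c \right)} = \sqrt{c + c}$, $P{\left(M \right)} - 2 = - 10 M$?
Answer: $308 + 12 \sqrt{2} \approx 324.97$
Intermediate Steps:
$P{\left(M \right)} = 2 - 10 M$
$b{\left(c \right)} = \sqrt{2} \sqrt{c}$ ($b{\left(c \right)} = \sqrt{2 c} = \sqrt{2} \sqrt{c}$)
$\left(154 + b{\left(m{\left(6 \right)} \right)}\right) P{\left(- 5 \left(-4 + 4\right) \right)} = \left(154 + \sqrt{2} \sqrt{6^{2}}\right) \left(2 - 10 \left(- 5 \left(-4 + 4\right)\right)\right) = \left(154 + \sqrt{2} \sqrt{36}\right) \left(2 - 10 \left(\left(-5\right) 0\right)\right) = \left(154 + \sqrt{2} \cdot 6\right) \left(2 - 0\right) = \left(154 + 6 \sqrt{2}\right) \left(2 + 0\right) = \left(154 + 6 \sqrt{2}\right) 2 = 308 + 12 \sqrt{2}$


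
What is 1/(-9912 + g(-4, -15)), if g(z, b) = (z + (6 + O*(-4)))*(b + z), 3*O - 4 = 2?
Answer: -1/9798 ≈ -0.00010206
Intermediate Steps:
O = 2 (O = 4/3 + (⅓)*2 = 4/3 + ⅔ = 2)
g(z, b) = (-2 + z)*(b + z) (g(z, b) = (z + (6 + 2*(-4)))*(b + z) = (z + (6 - 8))*(b + z) = (z - 2)*(b + z) = (-2 + z)*(b + z))
1/(-9912 + g(-4, -15)) = 1/(-9912 + ((-4)² - 2*(-15) - 2*(-4) - 15*(-4))) = 1/(-9912 + (16 + 30 + 8 + 60)) = 1/(-9912 + 114) = 1/(-9798) = -1/9798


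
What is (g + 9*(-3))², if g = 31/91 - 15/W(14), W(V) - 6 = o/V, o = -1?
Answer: 48606139024/57047809 ≈ 852.02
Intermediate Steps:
W(V) = 6 - 1/V
g = -16537/7553 (g = 31/91 - 15/(6 - 1/14) = 31/91 - 15/83/14 = 31/91 - 15*14/83 = 31/91 - 210/83 = -16537/7553 ≈ -2.1895)
(g + 9*(-3))² = (-16537/7553 + 9*(-3))² = (-16537/7553 - 27)² = (-220468/7553)² = 48606139024/57047809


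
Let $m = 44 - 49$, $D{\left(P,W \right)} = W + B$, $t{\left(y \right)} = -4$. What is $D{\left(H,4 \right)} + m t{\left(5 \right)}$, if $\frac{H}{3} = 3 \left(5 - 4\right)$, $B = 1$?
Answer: $25$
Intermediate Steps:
$H = 9$ ($H = 3 \cdot 3 \left(5 - 4\right) = 3 \cdot 3 \cdot 1 = 3 \cdot 3 = 9$)
$D{\left(P,W \right)} = 1 + W$ ($D{\left(P,W \right)} = W + 1 = 1 + W$)
$m = -5$ ($m = 44 - 49 = -5$)
$D{\left(H,4 \right)} + m t{\left(5 \right)} = \left(1 + 4\right) - -20 = 5 + 20 = 25$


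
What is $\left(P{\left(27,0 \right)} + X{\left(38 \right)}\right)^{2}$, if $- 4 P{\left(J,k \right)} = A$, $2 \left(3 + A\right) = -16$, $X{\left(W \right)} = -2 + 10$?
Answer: $\frac{1849}{16} \approx 115.56$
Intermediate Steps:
$X{\left(W \right)} = 8$
$A = -11$ ($A = -3 + \frac{1}{2} \left(-16\right) = -3 - 8 = -11$)
$P{\left(J,k \right)} = \frac{11}{4}$ ($P{\left(J,k \right)} = \left(- \frac{1}{4}\right) \left(-11\right) = \frac{11}{4}$)
$\left(P{\left(27,0 \right)} + X{\left(38 \right)}\right)^{2} = \left(\frac{11}{4} + 8\right)^{2} = \left(\frac{43}{4}\right)^{2} = \frac{1849}{16}$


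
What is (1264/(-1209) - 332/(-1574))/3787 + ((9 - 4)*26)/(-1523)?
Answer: -469633970432/5487774302283 ≈ -0.085578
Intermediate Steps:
(1264/(-1209) - 332/(-1574))/3787 + ((9 - 4)*26)/(-1523) = (1264*(-1/1209) - 332*(-1/1574))*(1/3787) + (5*26)*(-1/1523) = (-1264/1209 + 166/787)*(1/3787) + 130*(-1/1523) = -794074/951483*1/3787 - 130/1523 = -794074/3603266121 - 130/1523 = -469633970432/5487774302283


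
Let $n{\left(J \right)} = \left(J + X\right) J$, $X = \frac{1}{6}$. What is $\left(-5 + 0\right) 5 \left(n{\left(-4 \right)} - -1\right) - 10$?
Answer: $- \frac{1255}{3} \approx -418.33$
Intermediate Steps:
$X = \frac{1}{6} \approx 0.16667$
$n{\left(J \right)} = J \left(\frac{1}{6} + J\right)$ ($n{\left(J \right)} = \left(J + \frac{1}{6}\right) J = \left(\frac{1}{6} + J\right) J = J \left(\frac{1}{6} + J\right)$)
$\left(-5 + 0\right) 5 \left(n{\left(-4 \right)} - -1\right) - 10 = \left(-5 + 0\right) 5 \left(- 4 \left(\frac{1}{6} - 4\right) - -1\right) - 10 = \left(-5\right) 5 \left(\left(-4\right) \left(- \frac{23}{6}\right) + 1\right) - 10 = - 25 \left(\frac{46}{3} + 1\right) - 10 = \left(-25\right) \frac{49}{3} - 10 = - \frac{1225}{3} - 10 = - \frac{1255}{3}$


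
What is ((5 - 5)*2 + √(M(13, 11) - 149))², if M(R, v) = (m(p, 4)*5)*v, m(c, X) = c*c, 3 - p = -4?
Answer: 2546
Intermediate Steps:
p = 7 (p = 3 - 1*(-4) = 3 + 4 = 7)
m(c, X) = c²
M(R, v) = 245*v (M(R, v) = (7²*5)*v = (49*5)*v = 245*v)
((5 - 5)*2 + √(M(13, 11) - 149))² = ((5 - 5)*2 + √(245*11 - 149))² = (0*2 + √(2695 - 149))² = (0 + √2546)² = (√2546)² = 2546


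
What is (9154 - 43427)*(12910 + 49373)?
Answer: -2134625259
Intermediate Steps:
(9154 - 43427)*(12910 + 49373) = -34273*62283 = -2134625259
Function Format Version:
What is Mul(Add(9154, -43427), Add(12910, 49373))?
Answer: -2134625259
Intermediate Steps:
Mul(Add(9154, -43427), Add(12910, 49373)) = Mul(-34273, 62283) = -2134625259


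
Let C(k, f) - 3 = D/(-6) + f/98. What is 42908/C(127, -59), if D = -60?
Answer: 4204984/1215 ≈ 3460.9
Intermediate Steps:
C(k, f) = 13 + f/98 (C(k, f) = 3 + (-60/(-6) + f/98) = 3 + (-60*(-1/6) + f*(1/98)) = 3 + (10 + f/98) = 13 + f/98)
42908/C(127, -59) = 42908/(13 + (1/98)*(-59)) = 42908/(13 - 59/98) = 42908/(1215/98) = 42908*(98/1215) = 4204984/1215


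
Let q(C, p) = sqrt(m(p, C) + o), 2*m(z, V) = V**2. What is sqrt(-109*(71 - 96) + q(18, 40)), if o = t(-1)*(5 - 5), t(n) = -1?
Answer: sqrt(2725 + 9*sqrt(2)) ≈ 52.323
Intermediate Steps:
m(z, V) = V**2/2
o = 0 (o = -(5 - 5) = -1*0 = 0)
q(C, p) = sqrt(2)*sqrt(C**2)/2 (q(C, p) = sqrt(C**2/2 + 0) = sqrt(C**2/2) = sqrt(2)*sqrt(C**2)/2)
sqrt(-109*(71 - 96) + q(18, 40)) = sqrt(-109*(71 - 96) + sqrt(2)*sqrt(18**2)/2) = sqrt(-109*(-25) + sqrt(2)*sqrt(324)/2) = sqrt(2725 + (1/2)*sqrt(2)*18) = sqrt(2725 + 9*sqrt(2))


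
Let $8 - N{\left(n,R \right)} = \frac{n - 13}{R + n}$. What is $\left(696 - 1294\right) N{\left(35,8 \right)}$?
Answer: $- \frac{192556}{43} \approx -4478.0$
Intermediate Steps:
$N{\left(n,R \right)} = 8 - \frac{-13 + n}{R + n}$ ($N{\left(n,R \right)} = 8 - \frac{n - 13}{R + n} = 8 - \frac{-13 + n}{R + n}$)
$\left(696 - 1294\right) N{\left(35,8 \right)} = \left(696 - 1294\right) \frac{13 + 7 \cdot 35 + 8 \cdot 8}{8 + 35} = - 598 \frac{13 + 245 + 64}{43} = - 598 \cdot \frac{1}{43} \cdot 322 = \left(-598\right) \frac{322}{43} = - \frac{192556}{43}$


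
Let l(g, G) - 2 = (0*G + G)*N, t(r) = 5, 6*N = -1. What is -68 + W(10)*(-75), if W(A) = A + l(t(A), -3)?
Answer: -2011/2 ≈ -1005.5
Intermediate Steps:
N = -⅙ (N = (⅙)*(-1) = -⅙ ≈ -0.16667)
l(g, G) = 2 - G/6 (l(g, G) = 2 + (0*G + G)*(-⅙) = 2 + (0 + G)*(-⅙) = 2 + G*(-⅙) = 2 - G/6)
W(A) = 5/2 + A (W(A) = A + (2 - ⅙*(-3)) = A + (2 + ½) = A + 5/2 = 5/2 + A)
-68 + W(10)*(-75) = -68 + (5/2 + 10)*(-75) = -68 + (25/2)*(-75) = -68 - 1875/2 = -2011/2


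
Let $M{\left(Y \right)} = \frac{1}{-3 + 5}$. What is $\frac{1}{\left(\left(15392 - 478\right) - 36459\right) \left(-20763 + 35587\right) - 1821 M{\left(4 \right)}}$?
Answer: $- \frac{2}{638767981} \approx -3.131 \cdot 10^{-9}$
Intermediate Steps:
$M{\left(Y \right)} = \frac{1}{2}$
$\frac{1}{\left(\left(15392 - 478\right) - 36459\right) \left(-20763 + 35587\right) - 1821 M{\left(4 \right)}} = \frac{1}{\left(\left(15392 - 478\right) - 36459\right) \left(-20763 + 35587\right) - \frac{1821}{2}} = \frac{1}{\left(\left(15392 - 478\right) - 36459\right) 14824 - \frac{1821}{2}} = \frac{1}{\left(14914 - 36459\right) 14824 - \frac{1821}{2}} = \frac{1}{\left(-21545\right) 14824 - \frac{1821}{2}} = \frac{1}{-319383080 - \frac{1821}{2}} = \frac{1}{- \frac{638767981}{2}} = - \frac{2}{638767981}$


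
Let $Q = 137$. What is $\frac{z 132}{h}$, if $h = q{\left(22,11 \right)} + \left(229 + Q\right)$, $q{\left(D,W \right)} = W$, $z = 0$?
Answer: $0$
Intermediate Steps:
$h = 377$ ($h = 11 + \left(229 + 137\right) = 11 + 366 = 377$)
$\frac{z 132}{h} = \frac{0 \cdot 132}{377} = 0 \cdot \frac{1}{377} = 0$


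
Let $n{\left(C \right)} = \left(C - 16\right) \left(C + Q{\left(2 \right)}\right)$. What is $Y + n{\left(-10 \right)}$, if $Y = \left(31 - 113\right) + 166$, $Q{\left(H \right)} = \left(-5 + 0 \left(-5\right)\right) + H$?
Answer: $422$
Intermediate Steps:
$Q{\left(H \right)} = -5 + H$ ($Q{\left(H \right)} = \left(-5 + 0\right) + H = -5 + H$)
$Y = 84$ ($Y = -82 + 166 = 84$)
$n{\left(C \right)} = \left(-16 + C\right) \left(-3 + C\right)$ ($n{\left(C \right)} = \left(C - 16\right) \left(C + \left(-5 + 2\right)\right) = \left(-16 + C\right) \left(C - 3\right) = \left(-16 + C\right) \left(-3 + C\right)$)
$Y + n{\left(-10 \right)} = 84 + \left(48 + \left(-10\right)^{2} - -190\right) = 84 + \left(48 + 100 + 190\right) = 84 + 338 = 422$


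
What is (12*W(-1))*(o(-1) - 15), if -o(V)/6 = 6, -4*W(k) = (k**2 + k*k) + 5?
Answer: 1071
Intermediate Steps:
W(k) = -5/4 - k**2/2 (W(k) = -((k**2 + k*k) + 5)/4 = -((k**2 + k**2) + 5)/4 = -(2*k**2 + 5)/4 = -(5 + 2*k**2)/4 = -5/4 - k**2/2)
o(V) = -36 (o(V) = -6*6 = -36)
(12*W(-1))*(o(-1) - 15) = (12*(-5/4 - 1/2*(-1)**2))*(-36 - 15) = (12*(-5/4 - 1/2*1))*(-51) = (12*(-5/4 - 1/2))*(-51) = (12*(-7/4))*(-51) = -21*(-51) = 1071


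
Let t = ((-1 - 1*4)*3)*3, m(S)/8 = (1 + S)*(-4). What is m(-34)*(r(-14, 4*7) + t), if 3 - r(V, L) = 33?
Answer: -79200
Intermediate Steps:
r(V, L) = -30 (r(V, L) = 3 - 1*33 = 3 - 33 = -30)
m(S) = -32 - 32*S (m(S) = 8*((1 + S)*(-4)) = 8*(-4 - 4*S) = -32 - 32*S)
t = -45 (t = ((-1 - 4)*3)*3 = -5*3*3 = -15*3 = -45)
m(-34)*(r(-14, 4*7) + t) = (-32 - 32*(-34))*(-30 - 45) = (-32 + 1088)*(-75) = 1056*(-75) = -79200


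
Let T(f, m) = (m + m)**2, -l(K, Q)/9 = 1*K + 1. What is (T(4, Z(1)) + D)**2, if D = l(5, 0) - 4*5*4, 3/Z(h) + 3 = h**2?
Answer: 15625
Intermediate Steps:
l(K, Q) = -9 - 9*K (l(K, Q) = -9*(1*K + 1) = -9*(K + 1) = -9*(1 + K) = -9 - 9*K)
Z(h) = 3/(-3 + h**2)
T(f, m) = 4*m**2 (T(f, m) = (2*m)**2 = 4*m**2)
D = -134 (D = (-9 - 9*5) - 4*5*4 = (-9 - 45) - 20*4 = -54 - 80 = -134)
(T(4, Z(1)) + D)**2 = (4*(3/(-3 + 1**2))**2 - 134)**2 = (4*(3/(-3 + 1))**2 - 134)**2 = (4*(3/(-2))**2 - 134)**2 = (4*(3*(-1/2))**2 - 134)**2 = (4*(-3/2)**2 - 134)**2 = (4*(9/4) - 134)**2 = (9 - 134)**2 = (-125)**2 = 15625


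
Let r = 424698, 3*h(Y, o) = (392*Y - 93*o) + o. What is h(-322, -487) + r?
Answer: 397558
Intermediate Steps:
h(Y, o) = -92*o/3 + 392*Y/3 (h(Y, o) = ((392*Y - 93*o) + o)/3 = ((-93*o + 392*Y) + o)/3 = (-92*o + 392*Y)/3 = -92*o/3 + 392*Y/3)
h(-322, -487) + r = (-92/3*(-487) + (392/3)*(-322)) + 424698 = (44804/3 - 126224/3) + 424698 = -27140 + 424698 = 397558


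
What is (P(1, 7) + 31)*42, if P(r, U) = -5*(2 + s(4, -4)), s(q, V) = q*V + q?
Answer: 3402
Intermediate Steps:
s(q, V) = q + V*q (s(q, V) = V*q + q = q + V*q)
P(r, U) = 50 (P(r, U) = -5*(2 + 4*(1 - 4)) = -5*(2 + 4*(-3)) = -5*(2 - 12) = -5*(-10) = 50)
(P(1, 7) + 31)*42 = (50 + 31)*42 = 81*42 = 3402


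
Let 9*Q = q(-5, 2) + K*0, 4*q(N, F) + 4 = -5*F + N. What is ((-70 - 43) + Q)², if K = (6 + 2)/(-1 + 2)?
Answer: 16703569/1296 ≈ 12889.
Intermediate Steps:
q(N, F) = -1 - 5*F/4 + N/4 (q(N, F) = -1 + (-5*F + N)/4 = -1 + (N - 5*F)/4 = -1 + (-5*F/4 + N/4) = -1 - 5*F/4 + N/4)
K = 8 (K = 8/1 = 8*1 = 8)
Q = -19/36 (Q = ((-1 - 5/4*2 + (¼)*(-5)) + 8*0)/9 = ((-1 - 5/2 - 5/4) + 0)/9 = (-19/4 + 0)/9 = (⅑)*(-19/4) = -19/36 ≈ -0.52778)
((-70 - 43) + Q)² = ((-70 - 43) - 19/36)² = (-113 - 19/36)² = (-4087/36)² = 16703569/1296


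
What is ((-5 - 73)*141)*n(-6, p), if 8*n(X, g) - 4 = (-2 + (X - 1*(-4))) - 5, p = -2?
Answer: 27495/4 ≈ 6873.8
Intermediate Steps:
n(X, g) = 1/8 + X/8 (n(X, g) = 1/2 + ((-2 + (X - 1*(-4))) - 5)/8 = 1/2 + ((-2 + (X + 4)) - 5)/8 = 1/2 + ((-2 + (4 + X)) - 5)/8 = 1/2 + ((2 + X) - 5)/8 = 1/2 + (-3 + X)/8 = 1/2 + (-3/8 + X/8) = 1/8 + X/8)
((-5 - 73)*141)*n(-6, p) = ((-5 - 73)*141)*(1/8 + (1/8)*(-6)) = (-78*141)*(1/8 - 3/4) = -10998*(-5/8) = 27495/4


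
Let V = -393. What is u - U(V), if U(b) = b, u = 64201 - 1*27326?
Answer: 37268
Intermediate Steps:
u = 36875 (u = 64201 - 27326 = 36875)
u - U(V) = 36875 - 1*(-393) = 36875 + 393 = 37268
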